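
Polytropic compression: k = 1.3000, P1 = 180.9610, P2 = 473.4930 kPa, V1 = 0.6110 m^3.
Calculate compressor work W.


(k-1)/k = 0.2308
(P2/P1)^exp = 1.2485
W = 4.3333 * 180.9610 * 0.6110 * (1.2485 - 1) = 119.0767 kJ

119.0767 kJ


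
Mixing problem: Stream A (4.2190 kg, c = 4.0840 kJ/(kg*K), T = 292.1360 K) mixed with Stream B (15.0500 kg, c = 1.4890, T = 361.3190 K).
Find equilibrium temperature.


num = 13130.5790
den = 39.6398
Tf = 331.2470 K

331.2470 K


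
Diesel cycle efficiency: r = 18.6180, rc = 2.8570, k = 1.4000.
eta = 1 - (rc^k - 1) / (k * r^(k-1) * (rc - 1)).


r^(k-1) = 3.2209
rc^k = 4.3478
eta = 0.6002 = 60.0191%

60.0191%


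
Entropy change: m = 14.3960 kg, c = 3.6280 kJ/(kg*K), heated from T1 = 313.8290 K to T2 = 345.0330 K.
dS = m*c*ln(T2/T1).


T2/T1 = 1.0994
ln(T2/T1) = 0.0948
dS = 14.3960 * 3.6280 * 0.0948 = 4.9509 kJ/K

4.9509 kJ/K


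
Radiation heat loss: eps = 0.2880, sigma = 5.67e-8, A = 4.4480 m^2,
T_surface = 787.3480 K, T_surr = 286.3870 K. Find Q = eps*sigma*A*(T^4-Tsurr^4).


T^4 = 3.8430e+11
Tsurr^4 = 6.7269e+09
Q = 0.2880 * 5.67e-8 * 4.4480 * 3.7757e+11 = 27424.4465 W

27424.4465 W


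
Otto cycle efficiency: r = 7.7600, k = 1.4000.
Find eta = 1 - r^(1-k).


r^(k-1) = 2.2696
eta = 1 - 1/2.2696 = 0.5594 = 55.9389%

55.9389%


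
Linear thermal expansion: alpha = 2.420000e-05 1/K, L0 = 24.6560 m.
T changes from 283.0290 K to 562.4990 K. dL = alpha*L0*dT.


dT = 279.4700 K
dL = 2.420000e-05 * 24.6560 * 279.4700 = 0.166753 m
L_final = 24.822753 m

dL = 0.166753 m


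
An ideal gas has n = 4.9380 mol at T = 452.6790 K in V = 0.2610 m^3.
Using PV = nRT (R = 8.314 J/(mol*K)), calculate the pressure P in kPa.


P = nRT/V = 4.9380 * 8.314 * 452.6790 / 0.2610
= 18584.5245 / 0.2610 = 71205.0747 Pa = 71.2051 kPa

71.2051 kPa


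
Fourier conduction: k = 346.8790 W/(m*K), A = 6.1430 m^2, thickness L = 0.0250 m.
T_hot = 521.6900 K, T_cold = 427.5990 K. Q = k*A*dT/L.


dT = 94.0910 K
Q = 346.8790 * 6.1430 * 94.0910 / 0.0250 = 8019856.5355 W

8019856.5355 W


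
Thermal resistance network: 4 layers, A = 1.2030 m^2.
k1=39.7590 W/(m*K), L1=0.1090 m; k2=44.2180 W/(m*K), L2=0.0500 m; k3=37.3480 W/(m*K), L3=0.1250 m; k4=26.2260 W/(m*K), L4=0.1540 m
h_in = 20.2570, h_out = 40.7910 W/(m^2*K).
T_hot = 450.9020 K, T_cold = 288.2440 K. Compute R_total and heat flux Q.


R_conv_in = 1/(20.2570*1.2030) = 0.0410
R_1 = 0.1090/(39.7590*1.2030) = 0.0023
R_2 = 0.0500/(44.2180*1.2030) = 0.0009
R_3 = 0.1250/(37.3480*1.2030) = 0.0028
R_4 = 0.1540/(26.2260*1.2030) = 0.0049
R_conv_out = 1/(40.7910*1.2030) = 0.0204
R_total = 0.0723 K/W
Q = 162.6580 / 0.0723 = 2249.8896 W

R_total = 0.0723 K/W, Q = 2249.8896 W


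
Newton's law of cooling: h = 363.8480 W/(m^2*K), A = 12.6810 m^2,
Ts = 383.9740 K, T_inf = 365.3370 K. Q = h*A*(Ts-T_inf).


dT = 18.6370 K
Q = 363.8480 * 12.6810 * 18.6370 = 85990.3071 W

85990.3071 W


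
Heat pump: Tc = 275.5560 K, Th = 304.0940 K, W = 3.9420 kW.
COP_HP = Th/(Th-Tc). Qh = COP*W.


COP = 304.0940 / 28.5380 = 10.6558
Qh = 10.6558 * 3.9420 = 42.0050 kW

COP = 10.6558, Qh = 42.0050 kW


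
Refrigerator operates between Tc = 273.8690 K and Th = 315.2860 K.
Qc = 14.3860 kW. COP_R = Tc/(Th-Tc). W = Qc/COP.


COP = 273.8690 / 41.4170 = 6.6125
W = 14.3860 / 6.6125 = 2.1756 kW

COP = 6.6125, W = 2.1756 kW


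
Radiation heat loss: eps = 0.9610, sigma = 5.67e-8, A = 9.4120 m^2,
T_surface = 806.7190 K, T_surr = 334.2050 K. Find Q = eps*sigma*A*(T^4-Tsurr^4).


T^4 = 4.2353e+11
Tsurr^4 = 1.2475e+10
Q = 0.9610 * 5.67e-8 * 9.4120 * 4.1106e+11 = 210810.9061 W

210810.9061 W


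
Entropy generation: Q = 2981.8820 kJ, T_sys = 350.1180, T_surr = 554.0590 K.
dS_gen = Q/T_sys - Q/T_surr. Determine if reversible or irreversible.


dS_sys = 2981.8820/350.1180 = 8.5168 kJ/K
dS_surr = -2981.8820/554.0590 = -5.3819 kJ/K
dS_gen = 8.5168 - 5.3819 = 3.1349 kJ/K (irreversible)

dS_gen = 3.1349 kJ/K, irreversible


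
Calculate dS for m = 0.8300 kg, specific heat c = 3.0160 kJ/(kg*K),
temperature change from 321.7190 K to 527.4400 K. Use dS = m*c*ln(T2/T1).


T2/T1 = 1.6394
ln(T2/T1) = 0.4944
dS = 0.8300 * 3.0160 * 0.4944 = 1.2375 kJ/K

1.2375 kJ/K


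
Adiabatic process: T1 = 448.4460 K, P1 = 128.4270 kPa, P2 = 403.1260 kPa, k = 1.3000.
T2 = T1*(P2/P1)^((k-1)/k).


(k-1)/k = 0.2308
(P2/P1)^exp = 1.3021
T2 = 448.4460 * 1.3021 = 583.9192 K

583.9192 K


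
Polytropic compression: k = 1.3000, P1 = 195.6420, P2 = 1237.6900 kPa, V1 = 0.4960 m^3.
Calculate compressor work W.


(k-1)/k = 0.2308
(P2/P1)^exp = 1.5307
W = 4.3333 * 195.6420 * 0.4960 * (1.5307 - 1) = 223.1454 kJ

223.1454 kJ


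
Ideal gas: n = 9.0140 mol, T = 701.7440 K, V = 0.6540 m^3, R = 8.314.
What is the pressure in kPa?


P = nRT/V = 9.0140 * 8.314 * 701.7440 / 0.6540
= 52590.3767 / 0.6540 = 80413.4201 Pa = 80.4134 kPa

80.4134 kPa


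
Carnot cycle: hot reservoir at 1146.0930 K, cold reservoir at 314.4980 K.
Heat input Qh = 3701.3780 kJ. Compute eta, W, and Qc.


eta = 1 - 314.4980/1146.0930 = 0.7256
W = 0.7256 * 3701.3780 = 2685.6873 kJ
Qc = 3701.3780 - 2685.6873 = 1015.6907 kJ

eta = 72.5591%, W = 2685.6873 kJ, Qc = 1015.6907 kJ


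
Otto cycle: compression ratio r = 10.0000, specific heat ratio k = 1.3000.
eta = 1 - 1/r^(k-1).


r^(k-1) = 1.9953
eta = 1 - 1/1.9953 = 0.4988 = 49.8813%

49.8813%


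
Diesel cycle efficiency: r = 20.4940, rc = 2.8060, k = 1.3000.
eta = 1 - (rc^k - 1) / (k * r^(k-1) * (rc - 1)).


r^(k-1) = 2.4745
rc^k = 3.8240
eta = 0.5139 = 51.3917%

51.3917%


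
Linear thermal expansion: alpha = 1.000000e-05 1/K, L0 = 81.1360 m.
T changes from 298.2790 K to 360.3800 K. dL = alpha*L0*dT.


dT = 62.1010 K
dL = 1.000000e-05 * 81.1360 * 62.1010 = 0.050386 m
L_final = 81.186386 m

dL = 0.050386 m


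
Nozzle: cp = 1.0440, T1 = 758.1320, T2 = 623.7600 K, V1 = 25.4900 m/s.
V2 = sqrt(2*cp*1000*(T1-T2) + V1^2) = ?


dT = 134.3720 K
2*cp*1000*dT = 280568.7360
V1^2 = 649.7401
V2 = sqrt(281218.4761) = 530.3004 m/s

530.3004 m/s


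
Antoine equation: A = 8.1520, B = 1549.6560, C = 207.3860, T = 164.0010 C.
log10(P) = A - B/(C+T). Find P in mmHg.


C+T = 371.3870
B/(C+T) = 4.1726
log10(P) = 8.1520 - 4.1726 = 3.9794
P = 10^3.9794 = 9536.3508 mmHg

9536.3508 mmHg


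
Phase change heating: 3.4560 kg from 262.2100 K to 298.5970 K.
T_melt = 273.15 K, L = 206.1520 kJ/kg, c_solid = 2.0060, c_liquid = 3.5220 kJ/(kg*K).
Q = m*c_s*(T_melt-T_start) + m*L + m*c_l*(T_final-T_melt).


Q1 (sensible, solid) = 3.4560 * 2.0060 * 10.9400 = 75.8441 kJ
Q2 (latent) = 3.4560 * 206.1520 = 712.4613 kJ
Q3 (sensible, liquid) = 3.4560 * 3.5220 * 25.4470 = 309.7417 kJ
Q_total = 1098.0471 kJ

1098.0471 kJ


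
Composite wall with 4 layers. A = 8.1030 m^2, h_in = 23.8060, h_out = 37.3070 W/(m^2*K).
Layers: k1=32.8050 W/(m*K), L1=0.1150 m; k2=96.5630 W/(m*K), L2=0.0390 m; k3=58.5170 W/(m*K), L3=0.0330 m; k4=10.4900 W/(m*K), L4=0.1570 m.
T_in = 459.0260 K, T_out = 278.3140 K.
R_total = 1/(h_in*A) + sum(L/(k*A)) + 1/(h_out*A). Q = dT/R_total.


R_conv_in = 1/(23.8060*8.1030) = 0.0052
R_1 = 0.1150/(32.8050*8.1030) = 0.0004
R_2 = 0.0390/(96.5630*8.1030) = 4.9843e-05
R_3 = 0.0330/(58.5170*8.1030) = 6.9596e-05
R_4 = 0.1570/(10.4900*8.1030) = 0.0018
R_conv_out = 1/(37.3070*8.1030) = 0.0033
R_total = 0.0109 K/W
Q = 180.7120 / 0.0109 = 16592.5794 W

R_total = 0.0109 K/W, Q = 16592.5794 W


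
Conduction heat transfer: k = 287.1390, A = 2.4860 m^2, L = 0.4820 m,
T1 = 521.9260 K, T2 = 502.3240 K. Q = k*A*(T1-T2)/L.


dT = 19.6020 K
Q = 287.1390 * 2.4860 * 19.6020 / 0.4820 = 29029.9745 W

29029.9745 W


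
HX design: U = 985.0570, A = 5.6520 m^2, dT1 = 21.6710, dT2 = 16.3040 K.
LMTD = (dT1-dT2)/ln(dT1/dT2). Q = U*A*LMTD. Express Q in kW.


LMTD = 18.8604 K
Q = 985.0570 * 5.6520 * 18.8604 = 105006.0721 W = 105.0061 kW

105.0061 kW


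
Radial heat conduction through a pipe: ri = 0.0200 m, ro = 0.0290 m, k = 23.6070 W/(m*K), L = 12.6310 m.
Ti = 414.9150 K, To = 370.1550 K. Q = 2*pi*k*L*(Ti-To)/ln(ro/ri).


dT = 44.7600 K
ln(ro/ri) = 0.3716
Q = 2*pi*23.6070*12.6310*44.7600 / 0.3716 = 225691.5870 W

225691.5870 W


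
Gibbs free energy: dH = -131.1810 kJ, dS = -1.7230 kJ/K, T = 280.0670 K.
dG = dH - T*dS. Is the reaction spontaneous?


T*dS = 280.0670 * -1.7230 = -482.5554 kJ
dG = -131.1810 + 482.5554 = 351.3744 kJ (non-spontaneous)

dG = 351.3744 kJ, non-spontaneous


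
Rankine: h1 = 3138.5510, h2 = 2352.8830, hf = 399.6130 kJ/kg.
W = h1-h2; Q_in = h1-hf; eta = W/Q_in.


W = 785.6680 kJ/kg
Q_in = 2738.9380 kJ/kg
eta = 0.2869 = 28.6851%

eta = 28.6851%


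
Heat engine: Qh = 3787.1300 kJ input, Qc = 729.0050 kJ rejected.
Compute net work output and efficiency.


W = 3787.1300 - 729.0050 = 3058.1250 kJ
eta = 3058.1250 / 3787.1300 = 0.8075 = 80.7505%

W = 3058.1250 kJ, eta = 80.7505%


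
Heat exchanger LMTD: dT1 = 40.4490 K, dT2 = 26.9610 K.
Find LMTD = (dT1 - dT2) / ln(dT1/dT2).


dT1/dT2 = 1.5003
ln(dT1/dT2) = 0.4057
LMTD = 13.4880 / 0.4057 = 33.2503 K

33.2503 K


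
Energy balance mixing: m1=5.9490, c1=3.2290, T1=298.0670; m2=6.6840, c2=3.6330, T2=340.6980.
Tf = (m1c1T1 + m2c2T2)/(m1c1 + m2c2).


num = 13998.8247
den = 43.4923
Tf = 321.8691 K

321.8691 K


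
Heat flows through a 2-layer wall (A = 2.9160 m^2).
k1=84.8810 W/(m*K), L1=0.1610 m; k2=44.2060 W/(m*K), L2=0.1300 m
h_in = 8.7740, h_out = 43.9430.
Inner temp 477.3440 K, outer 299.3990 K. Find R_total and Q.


R_conv_in = 1/(8.7740*2.9160) = 0.0391
R_1 = 0.1610/(84.8810*2.9160) = 0.0007
R_2 = 0.1300/(44.2060*2.9160) = 0.0010
R_conv_out = 1/(43.9430*2.9160) = 0.0078
R_total = 0.0485 K/W
Q = 177.9450 / 0.0485 = 3665.3043 W

R_total = 0.0485 K/W, Q = 3665.3043 W


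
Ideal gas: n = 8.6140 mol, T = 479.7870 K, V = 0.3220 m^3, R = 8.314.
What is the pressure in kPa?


P = nRT/V = 8.6140 * 8.314 * 479.7870 / 0.3220
= 34360.8077 / 0.3220 = 106710.5829 Pa = 106.7106 kPa

106.7106 kPa


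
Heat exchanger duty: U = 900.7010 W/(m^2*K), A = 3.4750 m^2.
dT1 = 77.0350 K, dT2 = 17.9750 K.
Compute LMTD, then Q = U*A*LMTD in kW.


LMTD = 40.5833 K
Q = 900.7010 * 3.4750 * 40.5833 = 127023.1693 W = 127.0232 kW

127.0232 kW


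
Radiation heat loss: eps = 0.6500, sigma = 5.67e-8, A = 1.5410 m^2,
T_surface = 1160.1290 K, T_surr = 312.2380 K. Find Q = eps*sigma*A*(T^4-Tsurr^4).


T^4 = 1.8114e+12
Tsurr^4 = 9.5048e+09
Q = 0.6500 * 5.67e-8 * 1.5410 * 1.8019e+12 = 102338.5851 W

102338.5851 W


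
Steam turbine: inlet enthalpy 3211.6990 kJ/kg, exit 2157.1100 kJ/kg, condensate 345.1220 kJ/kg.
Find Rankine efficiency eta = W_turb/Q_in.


W = 1054.5890 kJ/kg
Q_in = 2866.5770 kJ/kg
eta = 0.3679 = 36.7891%

eta = 36.7891%


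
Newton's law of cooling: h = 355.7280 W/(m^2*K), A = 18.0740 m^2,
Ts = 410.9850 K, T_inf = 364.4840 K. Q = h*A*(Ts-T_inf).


dT = 46.5010 K
Q = 355.7280 * 18.0740 * 46.5010 = 298974.8255 W

298974.8255 W


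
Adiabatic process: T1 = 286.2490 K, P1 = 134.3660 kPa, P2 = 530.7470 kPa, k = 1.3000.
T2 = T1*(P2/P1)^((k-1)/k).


(k-1)/k = 0.2308
(P2/P1)^exp = 1.3730
T2 = 286.2490 * 1.3730 = 393.0253 K

393.0253 K


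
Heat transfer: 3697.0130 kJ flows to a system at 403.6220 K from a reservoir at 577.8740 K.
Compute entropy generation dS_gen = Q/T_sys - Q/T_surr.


dS_sys = 3697.0130/403.6220 = 9.1596 kJ/K
dS_surr = -3697.0130/577.8740 = -6.3976 kJ/K
dS_gen = 9.1596 - 6.3976 = 2.7620 kJ/K (irreversible)

dS_gen = 2.7620 kJ/K, irreversible


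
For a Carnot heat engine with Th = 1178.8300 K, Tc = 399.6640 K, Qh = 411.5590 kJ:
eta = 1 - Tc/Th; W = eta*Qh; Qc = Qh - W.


eta = 1 - 399.6640/1178.8300 = 0.6610
W = 0.6610 * 411.5590 = 272.0263 kJ
Qc = 411.5590 - 272.0263 = 139.5327 kJ

eta = 66.0966%, W = 272.0263 kJ, Qc = 139.5327 kJ


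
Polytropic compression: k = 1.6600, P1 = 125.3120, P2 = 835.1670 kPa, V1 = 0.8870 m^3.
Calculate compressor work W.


(k-1)/k = 0.3976
(P2/P1)^exp = 2.1258
W = 2.5152 * 125.3120 * 0.8870 * (2.1258 - 1) = 314.7392 kJ

314.7392 kJ


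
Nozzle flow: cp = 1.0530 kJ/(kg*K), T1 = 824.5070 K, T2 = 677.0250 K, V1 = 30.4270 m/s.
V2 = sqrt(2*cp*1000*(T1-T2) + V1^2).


dT = 147.4820 K
2*cp*1000*dT = 310597.0920
V1^2 = 925.8023
V2 = sqrt(311522.8943) = 558.1424 m/s

558.1424 m/s


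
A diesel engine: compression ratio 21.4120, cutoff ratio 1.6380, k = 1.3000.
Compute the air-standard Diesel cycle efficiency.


r^(k-1) = 2.5072
rc^k = 1.8994
eta = 0.5675 = 56.7512%

56.7512%


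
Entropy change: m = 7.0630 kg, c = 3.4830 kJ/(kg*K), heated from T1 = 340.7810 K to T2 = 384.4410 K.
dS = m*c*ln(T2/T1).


T2/T1 = 1.1281
ln(T2/T1) = 0.1206
dS = 7.0630 * 3.4830 * 0.1206 = 2.9656 kJ/K

2.9656 kJ/K


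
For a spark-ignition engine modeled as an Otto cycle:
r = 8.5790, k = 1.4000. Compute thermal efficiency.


r^(k-1) = 2.3625
eta = 1 - 1/2.3625 = 0.5767 = 57.6722%

57.6722%


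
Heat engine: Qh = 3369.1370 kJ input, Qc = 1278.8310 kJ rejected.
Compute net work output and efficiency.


W = 3369.1370 - 1278.8310 = 2090.3060 kJ
eta = 2090.3060 / 3369.1370 = 0.6204 = 62.0428%

W = 2090.3060 kJ, eta = 62.0428%


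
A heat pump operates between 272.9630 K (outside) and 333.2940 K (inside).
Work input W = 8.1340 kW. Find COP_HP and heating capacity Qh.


COP = 333.2940 / 60.3310 = 5.5244
Qh = 5.5244 * 8.1340 = 44.9357 kW

COP = 5.5244, Qh = 44.9357 kW


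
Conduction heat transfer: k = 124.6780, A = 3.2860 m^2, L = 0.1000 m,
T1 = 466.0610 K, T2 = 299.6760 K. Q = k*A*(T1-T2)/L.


dT = 166.3850 K
Q = 124.6780 * 3.2860 * 166.3850 / 0.1000 = 681665.8811 W

681665.8811 W


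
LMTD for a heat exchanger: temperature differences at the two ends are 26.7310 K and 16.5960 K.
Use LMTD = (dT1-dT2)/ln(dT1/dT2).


dT1/dT2 = 1.6107
ln(dT1/dT2) = 0.4767
LMTD = 10.1350 / 0.4767 = 21.2624 K

21.2624 K


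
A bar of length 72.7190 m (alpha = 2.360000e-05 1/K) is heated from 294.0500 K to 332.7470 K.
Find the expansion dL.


dT = 38.6970 K
dL = 2.360000e-05 * 72.7190 * 38.6970 = 0.066411 m
L_final = 72.785411 m

dL = 0.066411 m


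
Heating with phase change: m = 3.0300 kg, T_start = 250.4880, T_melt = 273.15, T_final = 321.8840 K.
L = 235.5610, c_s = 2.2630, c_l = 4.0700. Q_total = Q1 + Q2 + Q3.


Q1 (sensible, solid) = 3.0300 * 2.2630 * 22.6620 = 155.3908 kJ
Q2 (latent) = 3.0300 * 235.5610 = 713.7498 kJ
Q3 (sensible, liquid) = 3.0300 * 4.0700 * 48.7340 = 600.9926 kJ
Q_total = 1470.1332 kJ

1470.1332 kJ


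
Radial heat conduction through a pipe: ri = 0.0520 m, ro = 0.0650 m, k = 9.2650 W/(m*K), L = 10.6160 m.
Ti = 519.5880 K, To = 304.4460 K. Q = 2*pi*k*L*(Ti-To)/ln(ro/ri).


dT = 215.1420 K
ln(ro/ri) = 0.2231
Q = 2*pi*9.2650*10.6160*215.1420 / 0.2231 = 595836.4438 W

595836.4438 W


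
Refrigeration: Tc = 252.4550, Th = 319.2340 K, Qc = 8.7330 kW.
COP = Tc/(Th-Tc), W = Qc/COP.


COP = 252.4550 / 66.7790 = 3.7805
W = 8.7330 / 3.7805 = 2.3100 kW

COP = 3.7805, W = 2.3100 kW


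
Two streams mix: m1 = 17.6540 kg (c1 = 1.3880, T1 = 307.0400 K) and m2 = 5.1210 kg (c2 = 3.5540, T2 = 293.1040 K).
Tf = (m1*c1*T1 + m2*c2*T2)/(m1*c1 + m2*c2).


num = 12858.1348
den = 42.7038
Tf = 301.1006 K

301.1006 K


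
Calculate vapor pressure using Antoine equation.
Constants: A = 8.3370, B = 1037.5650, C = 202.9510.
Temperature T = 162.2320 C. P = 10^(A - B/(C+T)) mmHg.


C+T = 365.1830
B/(C+T) = 2.8412
log10(P) = 8.3370 - 2.8412 = 5.4958
P = 10^5.4958 = 313170.3705 mmHg

313170.3705 mmHg


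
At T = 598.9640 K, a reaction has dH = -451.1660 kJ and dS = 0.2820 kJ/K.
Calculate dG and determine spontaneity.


T*dS = 598.9640 * 0.2820 = 168.9078 kJ
dG = -451.1660 - 168.9078 = -620.0738 kJ (spontaneous)

dG = -620.0738 kJ, spontaneous


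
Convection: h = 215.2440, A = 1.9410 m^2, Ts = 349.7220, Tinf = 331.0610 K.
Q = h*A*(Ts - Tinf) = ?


dT = 18.6610 K
Q = 215.2440 * 1.9410 * 18.6610 = 7796.3531 W

7796.3531 W


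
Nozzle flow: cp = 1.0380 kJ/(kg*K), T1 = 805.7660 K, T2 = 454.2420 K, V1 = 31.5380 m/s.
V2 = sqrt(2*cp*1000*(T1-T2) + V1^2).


dT = 351.5240 K
2*cp*1000*dT = 729763.8240
V1^2 = 994.6454
V2 = sqrt(730758.4694) = 854.8441 m/s

854.8441 m/s


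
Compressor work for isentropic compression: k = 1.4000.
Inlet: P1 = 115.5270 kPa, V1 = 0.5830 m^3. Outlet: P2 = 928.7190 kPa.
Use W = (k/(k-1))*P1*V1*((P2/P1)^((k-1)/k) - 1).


(k-1)/k = 0.2857
(P2/P1)^exp = 1.8140
W = 3.5000 * 115.5270 * 0.5830 * (1.8140 - 1) = 191.8782 kJ

191.8782 kJ


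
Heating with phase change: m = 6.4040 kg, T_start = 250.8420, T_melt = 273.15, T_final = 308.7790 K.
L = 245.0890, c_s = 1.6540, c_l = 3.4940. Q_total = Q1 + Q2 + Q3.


Q1 (sensible, solid) = 6.4040 * 1.6540 * 22.3080 = 236.2912 kJ
Q2 (latent) = 6.4040 * 245.0890 = 1569.5500 kJ
Q3 (sensible, liquid) = 6.4040 * 3.4940 * 35.6290 = 797.2194 kJ
Q_total = 2603.0605 kJ

2603.0605 kJ


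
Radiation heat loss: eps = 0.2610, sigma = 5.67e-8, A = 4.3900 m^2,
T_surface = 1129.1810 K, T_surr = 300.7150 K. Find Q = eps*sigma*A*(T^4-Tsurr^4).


T^4 = 1.6258e+12
Tsurr^4 = 8.1775e+09
Q = 0.2610 * 5.67e-8 * 4.3900 * 1.6176e+12 = 105087.8072 W

105087.8072 W


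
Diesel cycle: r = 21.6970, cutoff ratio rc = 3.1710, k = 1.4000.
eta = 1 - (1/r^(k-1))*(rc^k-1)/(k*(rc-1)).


r^(k-1) = 3.4242
rc^k = 5.0312
eta = 0.6127 = 61.2662%

61.2662%


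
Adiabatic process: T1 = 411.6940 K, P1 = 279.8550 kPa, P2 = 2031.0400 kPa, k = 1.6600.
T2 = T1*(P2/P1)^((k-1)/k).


(k-1)/k = 0.3976
(P2/P1)^exp = 2.1991
T2 = 411.6940 * 2.1991 = 905.3459 K

905.3459 K


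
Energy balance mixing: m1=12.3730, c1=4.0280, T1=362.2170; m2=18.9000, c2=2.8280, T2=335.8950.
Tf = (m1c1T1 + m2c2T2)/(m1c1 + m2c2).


num = 36005.6507
den = 103.2876
Tf = 348.5959 K

348.5959 K


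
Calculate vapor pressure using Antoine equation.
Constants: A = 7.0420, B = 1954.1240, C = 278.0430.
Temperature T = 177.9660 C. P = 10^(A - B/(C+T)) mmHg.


C+T = 456.0090
B/(C+T) = 4.2853
log10(P) = 7.0420 - 4.2853 = 2.7567
P = 10^2.7567 = 571.1168 mmHg

571.1168 mmHg


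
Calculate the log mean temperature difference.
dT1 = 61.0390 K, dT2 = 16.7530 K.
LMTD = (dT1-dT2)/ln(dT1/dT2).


dT1/dT2 = 3.6435
ln(dT1/dT2) = 1.2929
LMTD = 44.2860 / 1.2929 = 34.2523 K

34.2523 K


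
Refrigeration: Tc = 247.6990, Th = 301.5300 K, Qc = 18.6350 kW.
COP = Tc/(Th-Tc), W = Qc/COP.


COP = 247.6990 / 53.8310 = 4.6014
W = 18.6350 / 4.6014 = 4.0498 kW

COP = 4.6014, W = 4.0498 kW


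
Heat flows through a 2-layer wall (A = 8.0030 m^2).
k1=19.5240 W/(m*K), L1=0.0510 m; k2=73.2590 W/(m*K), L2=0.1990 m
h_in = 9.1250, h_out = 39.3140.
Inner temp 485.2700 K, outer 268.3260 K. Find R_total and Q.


R_conv_in = 1/(9.1250*8.0030) = 0.0137
R_1 = 0.0510/(19.5240*8.0030) = 0.0003
R_2 = 0.1990/(73.2590*8.0030) = 0.0003
R_conv_out = 1/(39.3140*8.0030) = 0.0032
R_total = 0.0175 K/W
Q = 216.9440 / 0.0175 = 12370.1848 W

R_total = 0.0175 K/W, Q = 12370.1848 W


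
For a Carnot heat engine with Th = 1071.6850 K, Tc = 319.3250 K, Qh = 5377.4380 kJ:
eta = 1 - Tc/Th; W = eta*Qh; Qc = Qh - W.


eta = 1 - 319.3250/1071.6850 = 0.7020
W = 0.7020 * 5377.4380 = 3775.1478 kJ
Qc = 5377.4380 - 3775.1478 = 1602.2902 kJ

eta = 70.2035%, W = 3775.1478 kJ, Qc = 1602.2902 kJ


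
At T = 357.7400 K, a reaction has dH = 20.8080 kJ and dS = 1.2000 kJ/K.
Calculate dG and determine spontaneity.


T*dS = 357.7400 * 1.2000 = 429.2880 kJ
dG = 20.8080 - 429.2880 = -408.4800 kJ (spontaneous)

dG = -408.4800 kJ, spontaneous


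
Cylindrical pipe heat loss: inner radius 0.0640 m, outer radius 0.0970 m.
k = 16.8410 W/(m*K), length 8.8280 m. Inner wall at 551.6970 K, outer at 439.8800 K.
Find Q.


dT = 111.8170 K
ln(ro/ri) = 0.4158
Q = 2*pi*16.8410*8.8280*111.8170 / 0.4158 = 251191.1215 W

251191.1215 W


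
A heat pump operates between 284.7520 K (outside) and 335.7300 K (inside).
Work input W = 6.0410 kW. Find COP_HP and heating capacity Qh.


COP = 335.7300 / 50.9780 = 6.5858
Qh = 6.5858 * 6.0410 = 39.7847 kW

COP = 6.5858, Qh = 39.7847 kW


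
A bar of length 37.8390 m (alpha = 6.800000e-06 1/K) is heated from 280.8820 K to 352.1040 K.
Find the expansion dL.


dT = 71.2220 K
dL = 6.800000e-06 * 37.8390 * 71.2220 = 0.018326 m
L_final = 37.857326 m

dL = 0.018326 m


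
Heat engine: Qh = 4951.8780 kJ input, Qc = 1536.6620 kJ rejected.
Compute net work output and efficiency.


W = 4951.8780 - 1536.6620 = 3415.2160 kJ
eta = 3415.2160 / 4951.8780 = 0.6897 = 68.9681%

W = 3415.2160 kJ, eta = 68.9681%


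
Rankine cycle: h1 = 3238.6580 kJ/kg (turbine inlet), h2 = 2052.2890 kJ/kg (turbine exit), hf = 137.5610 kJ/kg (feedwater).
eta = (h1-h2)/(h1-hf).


W = 1186.3690 kJ/kg
Q_in = 3101.0970 kJ/kg
eta = 0.3826 = 38.2564%

eta = 38.2564%


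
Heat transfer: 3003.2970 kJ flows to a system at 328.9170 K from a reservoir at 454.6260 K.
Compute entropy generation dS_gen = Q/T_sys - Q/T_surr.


dS_sys = 3003.2970/328.9170 = 9.1309 kJ/K
dS_surr = -3003.2970/454.6260 = -6.6061 kJ/K
dS_gen = 9.1309 - 6.6061 = 2.5248 kJ/K (irreversible)

dS_gen = 2.5248 kJ/K, irreversible


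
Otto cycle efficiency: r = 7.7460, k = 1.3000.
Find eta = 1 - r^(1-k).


r^(k-1) = 1.8481
eta = 1 - 1/1.8481 = 0.4589 = 45.8901%

45.8901%


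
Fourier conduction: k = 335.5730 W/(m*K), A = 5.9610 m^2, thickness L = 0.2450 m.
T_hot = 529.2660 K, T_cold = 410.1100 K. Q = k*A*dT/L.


dT = 119.1560 K
Q = 335.5730 * 5.9610 * 119.1560 / 0.2450 = 972872.5813 W

972872.5813 W


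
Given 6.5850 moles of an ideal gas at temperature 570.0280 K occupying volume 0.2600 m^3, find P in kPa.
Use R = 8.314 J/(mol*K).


P = nRT/V = 6.5850 * 8.314 * 570.0280 / 0.2600
= 31207.7162 / 0.2600 = 120029.6778 Pa = 120.0297 kPa

120.0297 kPa


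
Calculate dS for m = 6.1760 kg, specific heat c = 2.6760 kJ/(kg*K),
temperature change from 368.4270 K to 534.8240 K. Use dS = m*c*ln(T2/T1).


T2/T1 = 1.4516
ln(T2/T1) = 0.3727
dS = 6.1760 * 2.6760 * 0.3727 = 6.1595 kJ/K

6.1595 kJ/K


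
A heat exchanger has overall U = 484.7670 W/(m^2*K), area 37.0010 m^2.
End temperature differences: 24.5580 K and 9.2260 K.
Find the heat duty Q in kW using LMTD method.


LMTD = 15.6607 K
Q = 484.7670 * 37.0010 * 15.6607 = 280903.5766 W = 280.9036 kW

280.9036 kW


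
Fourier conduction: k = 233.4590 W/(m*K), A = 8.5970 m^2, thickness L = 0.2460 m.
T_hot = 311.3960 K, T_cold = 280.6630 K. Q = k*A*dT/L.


dT = 30.7330 K
Q = 233.4590 * 8.5970 * 30.7330 / 0.2460 = 250742.1795 W

250742.1795 W


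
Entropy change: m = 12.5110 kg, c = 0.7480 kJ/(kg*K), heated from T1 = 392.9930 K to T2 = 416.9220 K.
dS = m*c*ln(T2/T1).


T2/T1 = 1.0609
ln(T2/T1) = 0.0591
dS = 12.5110 * 0.7480 * 0.0591 = 0.5531 kJ/K

0.5531 kJ/K


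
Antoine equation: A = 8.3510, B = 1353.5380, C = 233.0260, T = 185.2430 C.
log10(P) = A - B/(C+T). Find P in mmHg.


C+T = 418.2690
B/(C+T) = 3.2360
log10(P) = 8.3510 - 3.2360 = 5.1150
P = 10^5.1150 = 130302.6779 mmHg

130302.6779 mmHg


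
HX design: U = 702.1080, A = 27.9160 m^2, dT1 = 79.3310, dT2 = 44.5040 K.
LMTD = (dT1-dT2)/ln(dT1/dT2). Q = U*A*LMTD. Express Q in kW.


LMTD = 60.2491 K
Q = 702.1080 * 27.9160 * 60.2491 = 1180885.6542 W = 1180.8857 kW

1180.8857 kW


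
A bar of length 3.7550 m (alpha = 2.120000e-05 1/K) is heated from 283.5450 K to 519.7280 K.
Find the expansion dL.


dT = 236.1830 K
dL = 2.120000e-05 * 3.7550 * 236.1830 = 0.018802 m
L_final = 3.773802 m

dL = 0.018802 m


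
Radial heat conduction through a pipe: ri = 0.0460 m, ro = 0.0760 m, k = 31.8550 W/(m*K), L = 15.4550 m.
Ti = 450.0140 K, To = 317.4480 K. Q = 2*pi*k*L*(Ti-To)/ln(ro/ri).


dT = 132.5660 K
ln(ro/ri) = 0.5021
Q = 2*pi*31.8550*15.4550*132.5660 / 0.5021 = 816724.1289 W

816724.1289 W


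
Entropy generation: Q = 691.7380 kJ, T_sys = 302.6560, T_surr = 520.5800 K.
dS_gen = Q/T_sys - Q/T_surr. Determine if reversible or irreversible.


dS_sys = 691.7380/302.6560 = 2.2856 kJ/K
dS_surr = -691.7380/520.5800 = -1.3288 kJ/K
dS_gen = 2.2856 - 1.3288 = 0.9568 kJ/K (irreversible)

dS_gen = 0.9568 kJ/K, irreversible


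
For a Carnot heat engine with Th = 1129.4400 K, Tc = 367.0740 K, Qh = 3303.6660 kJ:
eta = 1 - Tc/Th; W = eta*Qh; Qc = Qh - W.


eta = 1 - 367.0740/1129.4400 = 0.6750
W = 0.6750 * 3303.6660 = 2229.9570 kJ
Qc = 3303.6660 - 2229.9570 = 1073.7090 kJ

eta = 67.4995%, W = 2229.9570 kJ, Qc = 1073.7090 kJ


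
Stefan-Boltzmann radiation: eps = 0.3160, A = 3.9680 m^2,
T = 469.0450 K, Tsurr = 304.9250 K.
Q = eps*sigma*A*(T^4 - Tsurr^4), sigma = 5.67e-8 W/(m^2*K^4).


T^4 = 4.8401e+10
Tsurr^4 = 8.6451e+09
Q = 0.3160 * 5.67e-8 * 3.9680 * 3.9756e+10 = 2826.4900 W

2826.4900 W


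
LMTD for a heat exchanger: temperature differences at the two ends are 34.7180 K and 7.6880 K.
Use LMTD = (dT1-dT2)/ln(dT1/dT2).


dT1/dT2 = 4.5159
ln(dT1/dT2) = 1.5076
LMTD = 27.0300 / 1.5076 = 17.9292 K

17.9292 K


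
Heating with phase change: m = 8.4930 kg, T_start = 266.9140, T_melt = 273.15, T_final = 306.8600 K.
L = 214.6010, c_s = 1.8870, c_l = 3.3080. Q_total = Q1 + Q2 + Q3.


Q1 (sensible, solid) = 8.4930 * 1.8870 * 6.2360 = 99.9400 kJ
Q2 (latent) = 8.4930 * 214.6010 = 1822.6063 kJ
Q3 (sensible, liquid) = 8.4930 * 3.3080 * 33.7100 = 947.0772 kJ
Q_total = 2869.6234 kJ

2869.6234 kJ


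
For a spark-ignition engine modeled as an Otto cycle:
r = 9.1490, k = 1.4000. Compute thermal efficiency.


r^(k-1) = 2.4241
eta = 1 - 1/2.4241 = 0.5875 = 58.7475%

58.7475%


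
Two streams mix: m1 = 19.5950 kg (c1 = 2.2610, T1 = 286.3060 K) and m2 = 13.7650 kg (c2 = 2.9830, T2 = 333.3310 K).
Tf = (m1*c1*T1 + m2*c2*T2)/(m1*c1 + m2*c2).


num = 26371.4880
den = 85.3653
Tf = 308.9252 K

308.9252 K


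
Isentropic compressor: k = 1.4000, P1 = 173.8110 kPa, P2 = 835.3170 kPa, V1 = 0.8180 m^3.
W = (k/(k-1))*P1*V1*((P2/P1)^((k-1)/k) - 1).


(k-1)/k = 0.2857
(P2/P1)^exp = 1.5660
W = 3.5000 * 173.8110 * 0.8180 * (1.5660 - 1) = 281.6549 kJ

281.6549 kJ


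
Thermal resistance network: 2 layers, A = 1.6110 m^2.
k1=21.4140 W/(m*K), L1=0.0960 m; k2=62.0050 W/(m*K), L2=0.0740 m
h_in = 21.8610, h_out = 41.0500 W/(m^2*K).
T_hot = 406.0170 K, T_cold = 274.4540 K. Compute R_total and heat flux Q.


R_conv_in = 1/(21.8610*1.6110) = 0.0284
R_1 = 0.0960/(21.4140*1.6110) = 0.0028
R_2 = 0.0740/(62.0050*1.6110) = 0.0007
R_conv_out = 1/(41.0500*1.6110) = 0.0151
R_total = 0.0470 K/W
Q = 131.5630 / 0.0470 = 2796.8636 W

R_total = 0.0470 K/W, Q = 2796.8636 W


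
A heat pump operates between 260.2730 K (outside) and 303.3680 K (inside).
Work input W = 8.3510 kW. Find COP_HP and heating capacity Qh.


COP = 303.3680 / 43.0950 = 7.0395
Qh = 7.0395 * 8.3510 = 58.7870 kW

COP = 7.0395, Qh = 58.7870 kW


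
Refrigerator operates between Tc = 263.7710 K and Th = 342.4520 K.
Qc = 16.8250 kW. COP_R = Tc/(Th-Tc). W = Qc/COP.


COP = 263.7710 / 78.6810 = 3.3524
W = 16.8250 / 3.3524 = 5.0188 kW

COP = 3.3524, W = 5.0188 kW


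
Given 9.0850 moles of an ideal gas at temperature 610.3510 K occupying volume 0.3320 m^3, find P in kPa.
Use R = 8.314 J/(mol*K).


P = nRT/V = 9.0850 * 8.314 * 610.3510 / 0.3320
= 46101.4529 / 0.3320 = 138859.7978 Pa = 138.8598 kPa

138.8598 kPa


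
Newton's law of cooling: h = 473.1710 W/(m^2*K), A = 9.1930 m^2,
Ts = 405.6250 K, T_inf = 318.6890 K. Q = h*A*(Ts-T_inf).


dT = 86.9360 K
Q = 473.1710 * 9.1930 * 86.9360 = 378159.5162 W

378159.5162 W


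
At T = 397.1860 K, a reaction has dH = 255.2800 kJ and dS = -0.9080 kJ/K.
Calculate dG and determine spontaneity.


T*dS = 397.1860 * -0.9080 = -360.6449 kJ
dG = 255.2800 + 360.6449 = 615.9249 kJ (non-spontaneous)

dG = 615.9249 kJ, non-spontaneous


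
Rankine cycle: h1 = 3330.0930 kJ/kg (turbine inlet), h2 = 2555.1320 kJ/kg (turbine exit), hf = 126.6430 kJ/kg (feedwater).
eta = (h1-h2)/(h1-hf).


W = 774.9610 kJ/kg
Q_in = 3203.4500 kJ/kg
eta = 0.2419 = 24.1914%

eta = 24.1914%


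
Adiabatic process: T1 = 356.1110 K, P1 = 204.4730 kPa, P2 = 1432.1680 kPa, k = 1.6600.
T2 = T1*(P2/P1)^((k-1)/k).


(k-1)/k = 0.3976
(P2/P1)^exp = 2.1682
T2 = 356.1110 * 2.1682 = 772.1321 K

772.1321 K


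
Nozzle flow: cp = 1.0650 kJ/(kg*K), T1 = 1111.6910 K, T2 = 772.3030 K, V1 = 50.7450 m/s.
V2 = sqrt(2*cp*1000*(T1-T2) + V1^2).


dT = 339.3880 K
2*cp*1000*dT = 722896.4400
V1^2 = 2575.0550
V2 = sqrt(725471.4950) = 851.7461 m/s

851.7461 m/s


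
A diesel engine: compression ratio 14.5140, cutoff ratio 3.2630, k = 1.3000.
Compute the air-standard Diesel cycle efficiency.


r^(k-1) = 2.2312
rc^k = 4.6527
eta = 0.4435 = 44.3524%

44.3524%


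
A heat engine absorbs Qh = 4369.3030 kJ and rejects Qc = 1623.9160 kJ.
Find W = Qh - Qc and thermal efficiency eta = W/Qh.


W = 4369.3030 - 1623.9160 = 2745.3870 kJ
eta = 2745.3870 / 4369.3030 = 0.6283 = 62.8335%

W = 2745.3870 kJ, eta = 62.8335%


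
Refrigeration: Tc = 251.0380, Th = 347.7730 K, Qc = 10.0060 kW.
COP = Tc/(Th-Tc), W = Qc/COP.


COP = 251.0380 / 96.7350 = 2.5951
W = 10.0060 / 2.5951 = 3.8557 kW

COP = 2.5951, W = 3.8557 kW


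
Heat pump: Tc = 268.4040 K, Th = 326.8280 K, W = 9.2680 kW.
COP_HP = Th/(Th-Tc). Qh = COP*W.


COP = 326.8280 / 58.4240 = 5.5941
Qh = 5.5941 * 9.2680 = 51.8458 kW

COP = 5.5941, Qh = 51.8458 kW


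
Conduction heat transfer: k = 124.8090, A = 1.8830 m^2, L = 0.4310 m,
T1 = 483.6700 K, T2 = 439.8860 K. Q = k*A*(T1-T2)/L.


dT = 43.7840 K
Q = 124.8090 * 1.8830 * 43.7840 / 0.4310 = 23874.5057 W

23874.5057 W


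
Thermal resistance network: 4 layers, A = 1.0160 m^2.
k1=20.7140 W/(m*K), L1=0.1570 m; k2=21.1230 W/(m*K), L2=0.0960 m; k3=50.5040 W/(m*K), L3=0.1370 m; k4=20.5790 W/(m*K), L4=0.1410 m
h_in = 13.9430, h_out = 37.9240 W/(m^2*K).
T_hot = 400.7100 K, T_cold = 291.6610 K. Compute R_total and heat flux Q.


R_conv_in = 1/(13.9430*1.0160) = 0.0706
R_1 = 0.1570/(20.7140*1.0160) = 0.0075
R_2 = 0.0960/(21.1230*1.0160) = 0.0045
R_3 = 0.1370/(50.5040*1.0160) = 0.0027
R_4 = 0.1410/(20.5790*1.0160) = 0.0067
R_conv_out = 1/(37.9240*1.0160) = 0.0260
R_total = 0.1179 K/W
Q = 109.0490 / 0.1179 = 924.9956 W

R_total = 0.1179 K/W, Q = 924.9956 W


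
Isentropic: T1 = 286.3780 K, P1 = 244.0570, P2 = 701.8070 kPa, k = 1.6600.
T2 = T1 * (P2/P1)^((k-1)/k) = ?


(k-1)/k = 0.3976
(P2/P1)^exp = 1.5219
T2 = 286.3780 * 1.5219 = 435.8378 K

435.8378 K


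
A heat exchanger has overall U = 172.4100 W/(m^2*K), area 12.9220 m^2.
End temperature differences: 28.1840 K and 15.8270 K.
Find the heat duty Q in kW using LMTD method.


LMTD = 21.4146 K
Q = 172.4100 * 12.9220 * 21.4146 = 47709.1303 W = 47.7091 kW

47.7091 kW


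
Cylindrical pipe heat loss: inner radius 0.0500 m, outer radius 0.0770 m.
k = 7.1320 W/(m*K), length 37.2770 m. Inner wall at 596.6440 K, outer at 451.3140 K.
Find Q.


dT = 145.3300 K
ln(ro/ri) = 0.4318
Q = 2*pi*7.1320*37.2770*145.3300 / 0.4318 = 562240.9552 W

562240.9552 W


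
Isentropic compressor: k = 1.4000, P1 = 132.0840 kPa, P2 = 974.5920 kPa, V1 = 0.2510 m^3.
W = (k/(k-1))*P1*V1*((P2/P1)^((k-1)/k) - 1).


(k-1)/k = 0.2857
(P2/P1)^exp = 1.7701
W = 3.5000 * 132.0840 * 0.2510 * (1.7701 - 1) = 89.3565 kJ

89.3565 kJ


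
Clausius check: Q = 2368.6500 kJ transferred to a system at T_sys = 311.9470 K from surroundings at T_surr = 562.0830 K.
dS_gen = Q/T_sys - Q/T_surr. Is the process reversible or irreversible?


dS_sys = 2368.6500/311.9470 = 7.5931 kJ/K
dS_surr = -2368.6500/562.0830 = -4.2141 kJ/K
dS_gen = 7.5931 - 4.2141 = 3.3791 kJ/K (irreversible)

dS_gen = 3.3791 kJ/K, irreversible


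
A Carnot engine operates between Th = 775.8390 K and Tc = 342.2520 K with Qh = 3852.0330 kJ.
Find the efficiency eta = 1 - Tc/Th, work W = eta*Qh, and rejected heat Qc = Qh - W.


eta = 1 - 342.2520/775.8390 = 0.5589
W = 0.5589 * 3852.0330 = 2152.7552 kJ
Qc = 3852.0330 - 2152.7552 = 1699.2778 kJ

eta = 55.8862%, W = 2152.7552 kJ, Qc = 1699.2778 kJ


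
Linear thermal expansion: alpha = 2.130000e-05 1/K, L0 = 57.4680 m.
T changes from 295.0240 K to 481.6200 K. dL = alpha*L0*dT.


dT = 186.5960 K
dL = 2.130000e-05 * 57.4680 * 186.5960 = 0.228406 m
L_final = 57.696406 m

dL = 0.228406 m


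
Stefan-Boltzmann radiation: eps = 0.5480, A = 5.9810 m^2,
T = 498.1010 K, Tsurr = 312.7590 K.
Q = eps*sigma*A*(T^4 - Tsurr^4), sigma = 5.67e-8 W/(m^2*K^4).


T^4 = 6.1556e+10
Tsurr^4 = 9.5684e+09
Q = 0.5480 * 5.67e-8 * 5.9810 * 5.1987e+10 = 9661.3169 W

9661.3169 W


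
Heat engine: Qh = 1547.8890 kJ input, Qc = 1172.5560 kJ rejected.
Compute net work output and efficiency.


W = 1547.8890 - 1172.5560 = 375.3330 kJ
eta = 375.3330 / 1547.8890 = 0.2425 = 24.2481%

W = 375.3330 kJ, eta = 24.2481%


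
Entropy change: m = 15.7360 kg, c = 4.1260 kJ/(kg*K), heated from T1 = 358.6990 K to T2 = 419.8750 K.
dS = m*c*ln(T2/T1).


T2/T1 = 1.1705
ln(T2/T1) = 0.1575
dS = 15.7360 * 4.1260 * 0.1575 = 10.2242 kJ/K

10.2242 kJ/K


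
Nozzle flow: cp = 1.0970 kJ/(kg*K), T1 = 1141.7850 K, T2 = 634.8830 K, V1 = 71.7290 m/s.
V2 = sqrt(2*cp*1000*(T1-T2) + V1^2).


dT = 506.9020 K
2*cp*1000*dT = 1112142.9880
V1^2 = 5145.0494
V2 = sqrt(1117288.0374) = 1057.0185 m/s

1057.0185 m/s


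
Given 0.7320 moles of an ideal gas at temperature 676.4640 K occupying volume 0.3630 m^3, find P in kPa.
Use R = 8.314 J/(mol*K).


P = nRT/V = 0.7320 * 8.314 * 676.4640 / 0.3630
= 4116.8571 / 0.3630 = 11341.2041 Pa = 11.3412 kPa

11.3412 kPa


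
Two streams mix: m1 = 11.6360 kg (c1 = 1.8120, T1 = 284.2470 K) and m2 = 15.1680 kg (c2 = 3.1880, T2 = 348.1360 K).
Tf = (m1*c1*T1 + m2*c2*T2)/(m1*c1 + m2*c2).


num = 22827.5061
den = 69.4400
Tf = 328.7371 K

328.7371 K


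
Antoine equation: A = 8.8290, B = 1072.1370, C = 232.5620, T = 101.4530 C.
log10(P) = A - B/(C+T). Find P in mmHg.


C+T = 334.0150
B/(C+T) = 3.2098
log10(P) = 8.8290 - 3.2098 = 5.6192
P = 10^5.6192 = 416057.2908 mmHg

416057.2908 mmHg


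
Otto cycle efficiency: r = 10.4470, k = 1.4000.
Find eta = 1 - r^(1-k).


r^(k-1) = 2.5562
eta = 1 - 1/2.5562 = 0.6088 = 60.8796%

60.8796%


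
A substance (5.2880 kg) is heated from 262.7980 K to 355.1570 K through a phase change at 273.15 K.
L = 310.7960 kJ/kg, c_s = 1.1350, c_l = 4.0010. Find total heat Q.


Q1 (sensible, solid) = 5.2880 * 1.1350 * 10.3520 = 62.1315 kJ
Q2 (latent) = 5.2880 * 310.7960 = 1643.4892 kJ
Q3 (sensible, liquid) = 5.2880 * 4.0010 * 82.0070 = 1735.0457 kJ
Q_total = 3440.6664 kJ

3440.6664 kJ


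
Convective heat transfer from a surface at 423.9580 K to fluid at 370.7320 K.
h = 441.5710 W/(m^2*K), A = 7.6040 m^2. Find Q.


dT = 53.2260 K
Q = 441.5710 * 7.6040 * 53.2260 = 178717.2534 W

178717.2534 W


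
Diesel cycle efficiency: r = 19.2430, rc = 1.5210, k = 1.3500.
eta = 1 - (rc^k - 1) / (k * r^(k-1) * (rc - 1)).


r^(k-1) = 2.8151
rc^k = 1.7615
eta = 0.6154 = 61.5422%

61.5422%


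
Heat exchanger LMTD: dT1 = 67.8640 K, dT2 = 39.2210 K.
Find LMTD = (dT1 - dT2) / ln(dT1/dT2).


dT1/dT2 = 1.7303
ln(dT1/dT2) = 0.5483
LMTD = 28.6430 / 0.5483 = 52.2403 K

52.2403 K


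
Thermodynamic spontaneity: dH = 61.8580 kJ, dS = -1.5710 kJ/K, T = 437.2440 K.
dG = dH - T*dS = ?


T*dS = 437.2440 * -1.5710 = -686.9103 kJ
dG = 61.8580 + 686.9103 = 748.7683 kJ (non-spontaneous)

dG = 748.7683 kJ, non-spontaneous


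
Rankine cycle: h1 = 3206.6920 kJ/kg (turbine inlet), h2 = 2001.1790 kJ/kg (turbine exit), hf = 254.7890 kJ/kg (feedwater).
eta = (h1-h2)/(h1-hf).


W = 1205.5130 kJ/kg
Q_in = 2951.9030 kJ/kg
eta = 0.4084 = 40.8385%

eta = 40.8385%


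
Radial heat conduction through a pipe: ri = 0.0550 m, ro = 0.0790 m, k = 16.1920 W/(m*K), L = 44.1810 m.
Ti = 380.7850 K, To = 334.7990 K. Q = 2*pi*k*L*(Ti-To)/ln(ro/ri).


dT = 45.9860 K
ln(ro/ri) = 0.3621
Q = 2*pi*16.1920*44.1810*45.9860 / 0.3621 = 570815.0617 W

570815.0617 W


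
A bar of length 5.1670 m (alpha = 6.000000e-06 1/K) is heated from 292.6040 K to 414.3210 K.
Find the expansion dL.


dT = 121.7170 K
dL = 6.000000e-06 * 5.1670 * 121.7170 = 0.003773 m
L_final = 5.170773 m

dL = 0.003773 m


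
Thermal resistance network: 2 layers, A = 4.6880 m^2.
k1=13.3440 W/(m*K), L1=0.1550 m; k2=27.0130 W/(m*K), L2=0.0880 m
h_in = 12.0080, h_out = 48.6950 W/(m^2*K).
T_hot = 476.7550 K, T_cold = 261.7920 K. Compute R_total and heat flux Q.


R_conv_in = 1/(12.0080*4.6880) = 0.0178
R_1 = 0.1550/(13.3440*4.6880) = 0.0025
R_2 = 0.0880/(27.0130*4.6880) = 0.0007
R_conv_out = 1/(48.6950*4.6880) = 0.0044
R_total = 0.0253 K/W
Q = 214.9630 / 0.0253 = 8490.7768 W

R_total = 0.0253 K/W, Q = 8490.7768 W


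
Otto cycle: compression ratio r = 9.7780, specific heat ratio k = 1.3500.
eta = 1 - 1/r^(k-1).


r^(k-1) = 2.2212
eta = 1 - 1/2.2212 = 0.5498 = 54.9793%

54.9793%


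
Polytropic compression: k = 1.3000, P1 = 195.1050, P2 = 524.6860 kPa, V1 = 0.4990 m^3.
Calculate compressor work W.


(k-1)/k = 0.2308
(P2/P1)^exp = 1.2565
W = 4.3333 * 195.1050 * 0.4990 * (1.2565 - 1) = 108.1922 kJ

108.1922 kJ


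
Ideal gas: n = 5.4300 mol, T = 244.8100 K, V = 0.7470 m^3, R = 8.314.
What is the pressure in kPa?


P = nRT/V = 5.4300 * 8.314 * 244.8100 / 0.7470
= 11051.9523 / 0.7470 = 14795.1169 Pa = 14.7951 kPa

14.7951 kPa


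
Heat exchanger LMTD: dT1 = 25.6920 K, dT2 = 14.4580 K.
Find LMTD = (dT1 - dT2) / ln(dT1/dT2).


dT1/dT2 = 1.7770
ln(dT1/dT2) = 0.5749
LMTD = 11.2340 / 0.5749 = 19.5397 K

19.5397 K


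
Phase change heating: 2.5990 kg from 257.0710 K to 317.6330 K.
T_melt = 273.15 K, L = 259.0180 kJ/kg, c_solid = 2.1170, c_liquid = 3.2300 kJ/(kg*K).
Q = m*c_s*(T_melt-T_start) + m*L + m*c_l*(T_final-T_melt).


Q1 (sensible, solid) = 2.5990 * 2.1170 * 16.0790 = 88.4680 kJ
Q2 (latent) = 2.5990 * 259.0180 = 673.1878 kJ
Q3 (sensible, liquid) = 2.5990 * 3.2300 * 44.4830 = 373.4246 kJ
Q_total = 1135.0803 kJ

1135.0803 kJ


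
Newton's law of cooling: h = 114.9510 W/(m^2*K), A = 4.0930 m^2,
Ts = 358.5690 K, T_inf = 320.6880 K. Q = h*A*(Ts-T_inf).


dT = 37.8810 K
Q = 114.9510 * 4.0930 * 37.8810 = 17822.8000 W

17822.8000 W


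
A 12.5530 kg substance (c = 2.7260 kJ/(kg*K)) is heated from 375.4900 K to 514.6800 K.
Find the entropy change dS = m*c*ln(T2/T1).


T2/T1 = 1.3707
ln(T2/T1) = 0.3153
dS = 12.5530 * 2.7260 * 0.3153 = 10.7899 kJ/K

10.7899 kJ/K


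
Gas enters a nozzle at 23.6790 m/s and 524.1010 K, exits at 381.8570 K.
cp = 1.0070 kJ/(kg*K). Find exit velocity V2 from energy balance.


dT = 142.2440 K
2*cp*1000*dT = 286479.4160
V1^2 = 560.6950
V2 = sqrt(287040.1110) = 535.7612 m/s

535.7612 m/s


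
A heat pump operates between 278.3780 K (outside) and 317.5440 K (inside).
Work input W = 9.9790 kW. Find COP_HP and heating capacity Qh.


COP = 317.5440 / 39.1660 = 8.1076
Qh = 8.1076 * 9.9790 = 80.9062 kW

COP = 8.1076, Qh = 80.9062 kW


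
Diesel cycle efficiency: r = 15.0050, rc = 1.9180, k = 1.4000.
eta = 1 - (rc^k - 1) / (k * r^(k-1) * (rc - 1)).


r^(k-1) = 2.9546
rc^k = 2.4888
eta = 0.6079 = 60.7926%

60.7926%


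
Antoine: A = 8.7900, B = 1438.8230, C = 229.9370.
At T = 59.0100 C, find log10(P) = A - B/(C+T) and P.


C+T = 288.9470
B/(C+T) = 4.9795
log10(P) = 8.7900 - 4.9795 = 3.8105
P = 10^3.8105 = 6463.3920 mmHg

6463.3920 mmHg


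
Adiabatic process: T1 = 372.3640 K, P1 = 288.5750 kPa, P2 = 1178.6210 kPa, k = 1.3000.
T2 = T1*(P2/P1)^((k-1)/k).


(k-1)/k = 0.2308
(P2/P1)^exp = 1.3837
T2 = 372.3640 * 1.3837 = 515.2219 K

515.2219 K


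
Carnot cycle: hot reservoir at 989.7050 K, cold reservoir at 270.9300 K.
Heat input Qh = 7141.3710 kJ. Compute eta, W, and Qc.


eta = 1 - 270.9300/989.7050 = 0.7263
W = 0.7263 * 7141.3710 = 5186.4333 kJ
Qc = 7141.3710 - 5186.4333 = 1954.9377 kJ

eta = 72.6252%, W = 5186.4333 kJ, Qc = 1954.9377 kJ


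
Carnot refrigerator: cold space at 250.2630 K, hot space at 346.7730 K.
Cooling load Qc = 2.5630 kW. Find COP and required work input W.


COP = 250.2630 / 96.5100 = 2.5931
W = 2.5630 / 2.5931 = 0.9884 kW

COP = 2.5931, W = 0.9884 kW


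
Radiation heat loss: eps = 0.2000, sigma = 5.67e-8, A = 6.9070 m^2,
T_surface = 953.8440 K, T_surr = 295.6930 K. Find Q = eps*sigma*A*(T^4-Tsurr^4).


T^4 = 8.2777e+11
Tsurr^4 = 7.6448e+09
Q = 0.2000 * 5.67e-8 * 6.9070 * 8.2012e+11 = 64236.5797 W

64236.5797 W
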